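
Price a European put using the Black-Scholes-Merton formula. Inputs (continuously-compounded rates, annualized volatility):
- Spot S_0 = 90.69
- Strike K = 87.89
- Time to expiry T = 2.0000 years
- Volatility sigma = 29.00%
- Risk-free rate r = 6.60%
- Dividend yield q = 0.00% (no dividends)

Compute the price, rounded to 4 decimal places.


d1 = (ln(S/K) + (r - q + 0.5*sigma^2) * T) / (sigma * sqrt(T)) = 0.60338413
d2 = d1 - sigma * sqrt(T) = 0.19326219
exp(-rT) = 0.87634100; exp(-qT) = 1.00000000
P = K * exp(-rT) * N(-d2) - S_0 * exp(-qT) * N(-d1)
N(-d1) = 0.27312659; N(-d2) = 0.42337682
P = 87.8900 * 0.87634100 * 0.42337682 - 90.6900 * 1.00000000 * 0.27312659 = 7.8393

Answer: Price = 7.8393


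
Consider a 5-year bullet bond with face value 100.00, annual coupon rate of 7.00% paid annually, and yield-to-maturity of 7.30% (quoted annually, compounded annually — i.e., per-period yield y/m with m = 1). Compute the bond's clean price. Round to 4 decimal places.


Coupon per period c = face * coupon_rate / m = 7.000000
Periods per year m = 1; per-period yield y/m = 0.073000
Number of cashflows N = 5
Cashflows (t years, CF_t, discount factor 1/(1+y/m)^(m*t), PV):
  t = 1.0000: CF_t = 7.000000, DF = 0.931966, PV = 6.523765
  t = 2.0000: CF_t = 7.000000, DF = 0.868561, PV = 6.079930
  t = 3.0000: CF_t = 7.000000, DF = 0.809470, PV = 5.666291
  t = 4.0000: CF_t = 7.000000, DF = 0.754399, PV = 5.280793
  t = 5.0000: CF_t = 107.000000, DF = 0.703075, PV = 75.228979
Price P = sum_t PV_t = 98.779759

Answer: Price = 98.7798


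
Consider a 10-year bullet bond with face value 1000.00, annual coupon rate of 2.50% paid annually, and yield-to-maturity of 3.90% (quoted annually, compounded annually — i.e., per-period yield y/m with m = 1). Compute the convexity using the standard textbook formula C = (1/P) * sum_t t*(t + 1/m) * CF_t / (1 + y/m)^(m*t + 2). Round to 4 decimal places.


Answer: Convexity = 87.0360

Derivation:
Coupon per period c = face * coupon_rate / m = 25.000000
Periods per year m = 1; per-period yield y/m = 0.039000
Number of cashflows N = 10
Cashflows (t years, CF_t, discount factor 1/(1+y/m)^(m*t), PV):
  t = 1.0000: CF_t = 25.000000, DF = 0.962464, PV = 24.061598
  t = 2.0000: CF_t = 25.000000, DF = 0.926337, PV = 23.158419
  t = 3.0000: CF_t = 25.000000, DF = 0.891566, PV = 22.289143
  t = 4.0000: CF_t = 25.000000, DF = 0.858100, PV = 21.452495
  t = 5.0000: CF_t = 25.000000, DF = 0.825890, PV = 20.647253
  t = 6.0000: CF_t = 25.000000, DF = 0.794889, PV = 19.872235
  t = 7.0000: CF_t = 25.000000, DF = 0.765052, PV = 19.126309
  t = 8.0000: CF_t = 25.000000, DF = 0.736335, PV = 18.408382
  t = 9.0000: CF_t = 25.000000, DF = 0.708696, PV = 17.717404
  t = 10.0000: CF_t = 1025.000000, DF = 0.682094, PV = 699.146825
Price P = sum_t PV_t = 885.880064
Convexity numerator sum_t t*(t + 1/m) * CF_t / (1+y/m)^(m*t + 2):
  t = 1.0000: term = 44.578286
  t = 2.0000: term = 128.714973
  t = 3.0000: term = 247.767031
  t = 4.0000: term = 397.444708
  t = 5.0000: term = 573.789280
  t = 6.0000: term = 773.152062
  t = 7.0000: term = 992.174607
  t = 8.0000: term = 1227.770034
  t = 9.0000: term = 1477.105431
  t = 10.0000: term = 71240.995554
Convexity = (1/P) * sum = 77103.491967 / 885.880064 = 87.036039


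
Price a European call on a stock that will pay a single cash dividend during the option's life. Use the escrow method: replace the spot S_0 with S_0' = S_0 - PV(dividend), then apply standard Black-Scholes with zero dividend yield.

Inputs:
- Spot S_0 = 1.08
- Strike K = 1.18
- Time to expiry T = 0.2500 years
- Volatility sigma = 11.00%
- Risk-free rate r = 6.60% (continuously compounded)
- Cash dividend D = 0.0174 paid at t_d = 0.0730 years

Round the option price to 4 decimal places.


Answer: Price = 0.0014

Derivation:
PV(D) = D * exp(-r * t_d) = 0.0174 * 0.99519359 = 0.01731637
S_0' = S_0 - PV(D) = 1.0800 - 0.01731637 = 1.06268363
d1 = (ln(S_0'/K) + (r + sigma^2/2)*T) / (sigma*sqrt(T)) = -1.57644549
d2 = d1 - sigma*sqrt(T) = -1.63144549
exp(-rT) = 0.98363538
N(d1) = 0.05746159; N(d2) = 0.05139818
C = S_0' * N(d1) - K * exp(-rT) * N(d2) = 1.06268363 * 0.05746159 - 1.1800 * 0.98363538 * 0.05139818 = 0.0014


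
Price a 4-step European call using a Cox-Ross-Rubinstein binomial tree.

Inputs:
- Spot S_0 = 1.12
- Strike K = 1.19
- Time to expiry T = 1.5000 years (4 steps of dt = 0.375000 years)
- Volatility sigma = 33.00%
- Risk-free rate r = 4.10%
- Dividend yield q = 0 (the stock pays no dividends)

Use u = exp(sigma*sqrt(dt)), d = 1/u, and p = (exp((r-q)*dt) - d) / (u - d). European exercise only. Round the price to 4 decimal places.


dt = T/N = 0.375000
u = exp(sigma*sqrt(dt)) = 1.223949; d = 1/u = 0.817027
p = (exp((r-q)*dt) - d) / (u - d) = 0.487726
Discount per step: exp(-r*dt) = 0.984743
Stock lattice S(k, i) with i counting down-moves:
  k=0: S(0,0) = 1.1200
  k=1: S(1,0) = 1.3708; S(1,1) = 0.9151
  k=2: S(2,0) = 1.6778; S(2,1) = 1.1200; S(2,2) = 0.7476
  k=3: S(3,0) = 2.0536; S(3,1) = 1.3708; S(3,2) = 0.9151; S(3,3) = 0.6108
  k=4: S(4,0) = 2.5135; S(4,1) = 1.6778; S(4,2) = 1.1200; S(4,3) = 0.7476; S(4,4) = 0.4991
Terminal payoffs V(N, i) = max(S_T - K, 0):
  V(4,0) = 1.323460; V(4,1) = 0.487819; V(4,2) = 0.000000; V(4,3) = 0.000000; V(4,4) = 0.000000
Backward induction: V(k, i) = exp(-r*dt) * [p * V(k+1, i) + (1-p) * V(k+1, i+1)].
  V(3,0) = exp(-r*dt) * [p*1.323460 + (1-p)*0.487819] = 0.881721
  V(3,1) = exp(-r*dt) * [p*0.487819 + (1-p)*0.000000] = 0.234292
  V(3,2) = exp(-r*dt) * [p*0.000000 + (1-p)*0.000000] = 0.000000
  V(3,3) = exp(-r*dt) * [p*0.000000 + (1-p)*0.000000] = 0.000000
  V(2,0) = exp(-r*dt) * [p*0.881721 + (1-p)*0.234292] = 0.541668
  V(2,1) = exp(-r*dt) * [p*0.234292 + (1-p)*0.000000] = 0.112527
  V(2,2) = exp(-r*dt) * [p*0.000000 + (1-p)*0.000000] = 0.000000
  V(1,0) = exp(-r*dt) * [p*0.541668 + (1-p)*0.112527] = 0.316920
  V(1,1) = exp(-r*dt) * [p*0.112527 + (1-p)*0.000000] = 0.054045
  V(0,0) = exp(-r*dt) * [p*0.316920 + (1-p)*0.054045] = 0.179475

Answer: Price = V(0,0) = 0.1795


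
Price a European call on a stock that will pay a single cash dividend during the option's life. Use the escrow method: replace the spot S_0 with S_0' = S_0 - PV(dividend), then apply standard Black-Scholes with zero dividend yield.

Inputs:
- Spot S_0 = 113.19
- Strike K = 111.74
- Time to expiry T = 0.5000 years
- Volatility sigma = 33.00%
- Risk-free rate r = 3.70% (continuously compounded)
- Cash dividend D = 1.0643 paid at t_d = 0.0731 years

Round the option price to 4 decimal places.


Answer: Price = 11.5652

Derivation:
PV(D) = D * exp(-r * t_d) = 1.0643 * 0.99729895 = 1.06142528
S_0' = S_0 - PV(D) = 113.1900 - 1.06142528 = 112.12857472
d1 = (ln(S_0'/K) + (r + sigma^2/2)*T) / (sigma*sqrt(T)) = 0.21083120
d2 = d1 - sigma*sqrt(T) = -0.02251403
exp(-rT) = 0.98167007
N(d1) = 0.58349051; N(d2) = 0.49101896
C = S_0' * N(d1) - K * exp(-rT) * N(d2) = 112.12857472 * 0.58349051 - 111.7400 * 0.98167007 * 0.49101896 = 11.5652


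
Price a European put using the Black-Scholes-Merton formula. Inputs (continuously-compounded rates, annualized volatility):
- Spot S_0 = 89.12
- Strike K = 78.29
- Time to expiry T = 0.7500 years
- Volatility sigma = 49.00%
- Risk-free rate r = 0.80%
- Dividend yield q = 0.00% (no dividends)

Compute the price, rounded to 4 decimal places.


Answer: Price = 9.0742

Derivation:
d1 = (ln(S/K) + (r - q + 0.5*sigma^2) * T) / (sigma * sqrt(T)) = 0.53163684
d2 = d1 - sigma * sqrt(T) = 0.10728439
exp(-rT) = 0.99401796; exp(-qT) = 1.00000000
P = K * exp(-rT) * N(-d2) - S_0 * exp(-qT) * N(-d1)
N(-d1) = 0.29748877; N(-d2) = 0.45728168
P = 78.2900 * 0.99401796 * 0.45728168 - 89.1200 * 1.00000000 * 0.29748877 = 9.0742


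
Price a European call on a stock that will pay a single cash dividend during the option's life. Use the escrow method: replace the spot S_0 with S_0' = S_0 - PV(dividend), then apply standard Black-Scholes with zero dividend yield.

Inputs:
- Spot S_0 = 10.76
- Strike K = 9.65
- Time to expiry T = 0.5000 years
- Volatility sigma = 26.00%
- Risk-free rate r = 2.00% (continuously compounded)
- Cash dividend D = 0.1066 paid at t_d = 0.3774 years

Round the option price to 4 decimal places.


Answer: Price = 1.4160

Derivation:
PV(D) = D * exp(-r * t_d) = 0.1066 * 0.99248041 = 0.10579841
S_0' = S_0 - PV(D) = 10.7600 - 0.10579841 = 10.65420159
d1 = (ln(S_0'/K) + (r + sigma^2/2)*T) / (sigma*sqrt(T)) = 0.68478622
d2 = d1 - sigma*sqrt(T) = 0.50093845
exp(-rT) = 0.99004983
N(d1) = 0.75326058; N(d2) = 0.69179278
C = S_0' * N(d1) - K * exp(-rT) * N(d2) = 10.65420159 * 0.75326058 - 9.6500 * 0.99004983 * 0.69179278 = 1.4160


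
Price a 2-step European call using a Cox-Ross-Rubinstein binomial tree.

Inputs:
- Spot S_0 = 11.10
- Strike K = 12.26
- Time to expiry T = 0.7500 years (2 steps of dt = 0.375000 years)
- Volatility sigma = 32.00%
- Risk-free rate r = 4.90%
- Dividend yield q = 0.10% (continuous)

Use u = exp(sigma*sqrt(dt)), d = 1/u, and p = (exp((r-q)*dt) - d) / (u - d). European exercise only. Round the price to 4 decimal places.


Answer: Price = V(0,0) = 0.9928

Derivation:
dt = T/N = 0.375000
u = exp(sigma*sqrt(dt)) = 1.216477; d = 1/u = 0.822046
p = (exp((r-q)*dt) - d) / (u - d) = 0.497215
Discount per step: exp(-r*dt) = 0.981793
Stock lattice S(k, i) with i counting down-moves:
  k=0: S(0,0) = 11.1000
  k=1: S(1,0) = 13.5029; S(1,1) = 9.1247
  k=2: S(2,0) = 16.4260; S(2,1) = 11.1000; S(2,2) = 7.5009
Terminal payoffs V(N, i) = max(S_T - K, 0):
  V(2,0) = 4.165968; V(2,1) = 0.000000; V(2,2) = 0.000000
Backward induction: V(k, i) = exp(-r*dt) * [p * V(k+1, i) + (1-p) * V(k+1, i+1)].
  V(1,0) = exp(-r*dt) * [p*4.165968 + (1-p)*0.000000] = 2.033667
  V(1,1) = exp(-r*dt) * [p*0.000000 + (1-p)*0.000000] = 0.000000
  V(0,0) = exp(-r*dt) * [p*2.033667 + (1-p)*0.000000] = 0.992759


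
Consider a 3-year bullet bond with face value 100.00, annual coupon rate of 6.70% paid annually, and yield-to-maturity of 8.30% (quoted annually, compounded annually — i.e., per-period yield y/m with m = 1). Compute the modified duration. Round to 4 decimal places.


Answer: Modified duration = 2.5959

Derivation:
Coupon per period c = face * coupon_rate / m = 6.700000
Periods per year m = 1; per-period yield y/m = 0.083000
Number of cashflows N = 3
Cashflows (t years, CF_t, discount factor 1/(1+y/m)^(m*t), PV):
  t = 1.0000: CF_t = 6.700000, DF = 0.923361, PV = 6.186519
  t = 2.0000: CF_t = 6.700000, DF = 0.852596, PV = 5.712391
  t = 3.0000: CF_t = 106.700000, DF = 0.787254, PV = 83.999954
Price P = sum_t PV_t = 95.898864
First compute Macaulay numerator sum_t t * PV_t:
  t * PV_t at t = 1.0000: 6.186519
  t * PV_t at t = 2.0000: 11.424781
  t * PV_t at t = 3.0000: 251.999863
Macaulay duration D = 269.611163 / 95.898864 = 2.811411
Modified duration = D / (1 + y/m) = 2.811411 / (1 + 0.083000) = 2.595948


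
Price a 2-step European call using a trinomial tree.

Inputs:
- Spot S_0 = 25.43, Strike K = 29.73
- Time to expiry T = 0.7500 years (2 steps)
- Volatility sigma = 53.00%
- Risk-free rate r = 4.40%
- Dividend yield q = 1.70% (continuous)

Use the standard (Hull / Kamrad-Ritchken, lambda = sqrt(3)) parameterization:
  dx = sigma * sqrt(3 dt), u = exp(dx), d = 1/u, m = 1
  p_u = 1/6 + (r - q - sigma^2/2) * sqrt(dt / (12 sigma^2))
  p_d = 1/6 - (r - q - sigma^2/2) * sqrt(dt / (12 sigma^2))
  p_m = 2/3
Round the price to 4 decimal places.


dt = T/N = 0.375000; dx = sigma*sqrt(3*dt) = 0.562150
u = exp(dx) = 1.754440; d = 1/u = 0.569982
p_u = 0.128826, p_m = 0.666667, p_d = 0.204507
Discount per step: exp(-r*dt) = 0.983635
Stock lattice S(k, j) with j the centered position index:
  k=0: S(0,+0) = 25.4300
  k=1: S(1,-1) = 14.4947; S(1,+0) = 25.4300; S(1,+1) = 44.6154
  k=2: S(2,-2) = 8.2617; S(2,-1) = 14.4947; S(2,+0) = 25.4300; S(2,+1) = 44.6154; S(2,+2) = 78.2751
Terminal payoffs V(N, j) = max(S_T - K, 0):
  V(2,-2) = 0.000000; V(2,-1) = 0.000000; V(2,+0) = 0.000000; V(2,+1) = 14.885417; V(2,+2) = 48.545086
Backward induction: V(k, j) = exp(-r*dt) * [p_u * V(k+1, j+1) + p_m * V(k+1, j) + p_d * V(k+1, j-1)]
  V(1,-1) = exp(-r*dt) * [p_u*0.000000 + p_m*0.000000 + p_d*0.000000] = 0.000000
  V(1,+0) = exp(-r*dt) * [p_u*14.885417 + p_m*0.000000 + p_d*0.000000] = 1.886254
  V(1,+1) = exp(-r*dt) * [p_u*48.545086 + p_m*14.885417 + p_d*0.000000] = 15.912764
  V(0,+0) = exp(-r*dt) * [p_u*15.912764 + p_m*1.886254 + p_d*0.000000] = 3.253362

Answer: Price = V(0,0) = 3.2534


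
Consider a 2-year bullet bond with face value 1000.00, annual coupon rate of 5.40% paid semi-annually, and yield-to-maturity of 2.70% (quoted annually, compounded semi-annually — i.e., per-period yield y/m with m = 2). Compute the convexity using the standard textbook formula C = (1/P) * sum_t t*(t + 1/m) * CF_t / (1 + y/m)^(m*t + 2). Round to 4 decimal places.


Answer: Convexity = 4.6237

Derivation:
Coupon per period c = face * coupon_rate / m = 27.000000
Periods per year m = 2; per-period yield y/m = 0.013500
Number of cashflows N = 4
Cashflows (t years, CF_t, discount factor 1/(1+y/m)^(m*t), PV):
  t = 0.5000: CF_t = 27.000000, DF = 0.986680, PV = 26.640355
  t = 1.0000: CF_t = 27.000000, DF = 0.973537, PV = 26.285501
  t = 1.5000: CF_t = 27.000000, DF = 0.960569, PV = 25.935373
  t = 2.0000: CF_t = 1027.000000, DF = 0.947774, PV = 973.364340
Price P = sum_t PV_t = 1052.225570
Convexity numerator sum_t t*(t + 1/m) * CF_t / (1+y/m)^(m*t + 2):
  t = 0.5000: term = 12.967687
  t = 1.0000: term = 38.384864
  t = 1.5000: term = 75.747142
  t = 2.0000: term = 4738.031348
Convexity = (1/P) * sum = 4865.131041 / 1052.225570 = 4.623658


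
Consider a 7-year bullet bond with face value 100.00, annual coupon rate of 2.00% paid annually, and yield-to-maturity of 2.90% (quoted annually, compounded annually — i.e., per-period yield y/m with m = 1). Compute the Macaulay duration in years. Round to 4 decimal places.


Coupon per period c = face * coupon_rate / m = 2.000000
Periods per year m = 1; per-period yield y/m = 0.029000
Number of cashflows N = 7
Cashflows (t years, CF_t, discount factor 1/(1+y/m)^(m*t), PV):
  t = 1.0000: CF_t = 2.000000, DF = 0.971817, PV = 1.943635
  t = 2.0000: CF_t = 2.000000, DF = 0.944429, PV = 1.888858
  t = 3.0000: CF_t = 2.000000, DF = 0.917812, PV = 1.835625
  t = 4.0000: CF_t = 2.000000, DF = 0.891946, PV = 1.783892
  t = 5.0000: CF_t = 2.000000, DF = 0.866808, PV = 1.733617
  t = 6.0000: CF_t = 2.000000, DF = 0.842379, PV = 1.684759
  t = 7.0000: CF_t = 102.000000, DF = 0.818639, PV = 83.501168
Price P = sum_t PV_t = 94.371552
Macaulay numerator sum_t t * PV_t:
  t * PV_t at t = 1.0000: 1.943635
  t * PV_t at t = 2.0000: 3.777715
  t * PV_t at t = 3.0000: 5.506874
  t * PV_t at t = 4.0000: 7.135567
  t * PV_t at t = 5.0000: 8.668084
  t * PV_t at t = 6.0000: 10.108553
  t * PV_t at t = 7.0000: 584.508173
Macaulay duration D = (sum_t t * PV_t) / P = 621.648602 / 94.371552 = 6.587246

Answer: Macaulay duration = 6.5872 years


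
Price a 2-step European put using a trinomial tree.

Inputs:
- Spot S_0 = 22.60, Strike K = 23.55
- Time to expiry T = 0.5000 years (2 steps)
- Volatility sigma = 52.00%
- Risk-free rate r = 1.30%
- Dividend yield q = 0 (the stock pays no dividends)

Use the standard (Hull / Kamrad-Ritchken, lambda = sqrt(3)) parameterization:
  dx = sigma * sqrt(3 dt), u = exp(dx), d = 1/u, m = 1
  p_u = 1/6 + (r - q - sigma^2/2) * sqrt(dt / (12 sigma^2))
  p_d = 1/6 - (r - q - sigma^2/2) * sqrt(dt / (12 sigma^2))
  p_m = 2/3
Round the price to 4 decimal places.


Answer: Price = V(0,0) = 3.4739

Derivation:
dt = T/N = 0.250000; dx = sigma*sqrt(3*dt) = 0.450333
u = exp(dx) = 1.568835; d = 1/u = 0.637416
p_u = 0.132747, p_m = 0.666667, p_d = 0.200586
Discount per step: exp(-r*dt) = 0.996755
Stock lattice S(k, j) with j the centered position index:
  k=0: S(0,+0) = 22.6000
  k=1: S(1,-1) = 14.4056; S(1,+0) = 22.6000; S(1,+1) = 35.4557
  k=2: S(2,-2) = 9.1824; S(2,-1) = 14.4056; S(2,+0) = 22.6000; S(2,+1) = 35.4557; S(2,+2) = 55.6241
Terminal payoffs V(N, j) = max(K - S_T, 0):
  V(2,-2) = 14.367647; V(2,-1) = 9.144405; V(2,+0) = 0.950000; V(2,+1) = 0.000000; V(2,+2) = 0.000000
Backward induction: V(k, j) = exp(-r*dt) * [p_u * V(k+1, j+1) + p_m * V(k+1, j) + p_d * V(k+1, j-1)]
  V(1,-1) = exp(-r*dt) * [p_u*0.950000 + p_m*9.144405 + p_d*14.367647] = 9.074787
  V(1,+0) = exp(-r*dt) * [p_u*0.000000 + p_m*0.950000 + p_d*9.144405] = 2.459566
  V(1,+1) = exp(-r*dt) * [p_u*0.000000 + p_m*0.000000 + p_d*0.950000] = 0.189938
  V(0,+0) = exp(-r*dt) * [p_u*0.189938 + p_m*2.459566 + p_d*9.074787] = 3.473891


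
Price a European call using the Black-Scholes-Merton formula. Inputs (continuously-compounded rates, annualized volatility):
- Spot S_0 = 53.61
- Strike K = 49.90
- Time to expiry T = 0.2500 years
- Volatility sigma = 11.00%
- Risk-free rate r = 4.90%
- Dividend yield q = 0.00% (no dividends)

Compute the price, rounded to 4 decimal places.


d1 = (ln(S/K) + (r - q + 0.5*sigma^2) * T) / (sigma * sqrt(T)) = 1.55412937
d2 = d1 - sigma * sqrt(T) = 1.49912937
exp(-rT) = 0.98782473; exp(-qT) = 1.00000000
C = S_0 * exp(-qT) * N(d1) - K * exp(-rT) * N(d2)
N(d1) = 0.93992322; N(d2) = 0.93307996
C = 53.6100 * 1.00000000 * 0.93992322 - 49.9000 * 0.98782473 * 0.93307996 = 4.3955

Answer: Price = 4.3955


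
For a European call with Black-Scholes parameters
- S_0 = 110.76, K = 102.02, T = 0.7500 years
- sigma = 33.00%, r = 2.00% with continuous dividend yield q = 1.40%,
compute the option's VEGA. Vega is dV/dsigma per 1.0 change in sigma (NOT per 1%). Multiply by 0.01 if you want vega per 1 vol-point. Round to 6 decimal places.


d1 = 0.4462544081; d2 = 0.1604660248
phi(d1) = 0.3611326157; exp(-qT) = 0.9895549326; exp(-rT) = 0.9851119396
Vega = S * exp(-qT) * phi(d1) * sqrt(T) = 110.7600 * 0.9895549326 * 0.3611326157 * 0.8660254038 = 34.278373

Answer: Vega = 34.278373


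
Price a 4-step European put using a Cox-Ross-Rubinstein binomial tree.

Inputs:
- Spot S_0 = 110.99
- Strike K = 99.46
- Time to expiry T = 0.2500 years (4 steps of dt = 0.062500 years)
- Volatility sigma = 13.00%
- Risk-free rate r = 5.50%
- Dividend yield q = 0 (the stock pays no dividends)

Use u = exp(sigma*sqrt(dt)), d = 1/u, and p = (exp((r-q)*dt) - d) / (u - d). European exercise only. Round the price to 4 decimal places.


dt = T/N = 0.062500
u = exp(sigma*sqrt(dt)) = 1.033034; d = 1/u = 0.968022
p = (exp((r-q)*dt) - d) / (u - d) = 0.544842
Discount per step: exp(-r*dt) = 0.996568
Stock lattice S(k, i) with i counting down-moves:
  k=0: S(0,0) = 110.9900
  k=1: S(1,0) = 114.6564; S(1,1) = 107.4408
  k=2: S(2,0) = 118.4440; S(2,1) = 110.9900; S(2,2) = 104.0051
  k=3: S(3,0) = 122.3566; S(3,1) = 114.6564; S(3,2) = 107.4408; S(3,3) = 100.6793
  k=4: S(4,0) = 126.3986; S(4,1) = 118.4440; S(4,2) = 110.9900; S(4,3) = 104.0051; S(4,4) = 97.4598
Terminal payoffs V(N, i) = max(K - S_T, 0):
  V(4,0) = 0.000000; V(4,1) = 0.000000; V(4,2) = 0.000000; V(4,3) = 0.000000; V(4,4) = 2.000188
Backward induction: V(k, i) = exp(-r*dt) * [p * V(k+1, i) + (1-p) * V(k+1, i+1)].
  V(3,0) = exp(-r*dt) * [p*0.000000 + (1-p)*0.000000] = 0.000000
  V(3,1) = exp(-r*dt) * [p*0.000000 + (1-p)*0.000000] = 0.000000
  V(3,2) = exp(-r*dt) * [p*0.000000 + (1-p)*0.000000] = 0.000000
  V(3,3) = exp(-r*dt) * [p*0.000000 + (1-p)*2.000188] = 0.907277
  V(2,0) = exp(-r*dt) * [p*0.000000 + (1-p)*0.000000] = 0.000000
  V(2,1) = exp(-r*dt) * [p*0.000000 + (1-p)*0.000000] = 0.000000
  V(2,2) = exp(-r*dt) * [p*0.000000 + (1-p)*0.907277] = 0.411538
  V(1,0) = exp(-r*dt) * [p*0.000000 + (1-p)*0.000000] = 0.000000
  V(1,1) = exp(-r*dt) * [p*0.000000 + (1-p)*0.411538] = 0.186672
  V(0,0) = exp(-r*dt) * [p*0.000000 + (1-p)*0.186672] = 0.084674

Answer: Price = V(0,0) = 0.0847


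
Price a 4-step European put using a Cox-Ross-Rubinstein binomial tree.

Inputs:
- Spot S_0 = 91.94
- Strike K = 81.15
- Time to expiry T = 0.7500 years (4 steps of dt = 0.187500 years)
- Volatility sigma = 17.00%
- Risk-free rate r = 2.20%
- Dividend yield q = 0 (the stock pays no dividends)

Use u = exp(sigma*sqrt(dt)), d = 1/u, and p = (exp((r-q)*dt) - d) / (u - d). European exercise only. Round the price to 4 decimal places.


dt = T/N = 0.187500
u = exp(sigma*sqrt(dt)) = 1.076389; d = 1/u = 0.929032
p = (exp((r-q)*dt) - d) / (u - d) = 0.509656
Discount per step: exp(-r*dt) = 0.995883
Stock lattice S(k, i) with i counting down-moves:
  k=0: S(0,0) = 91.9400
  k=1: S(1,0) = 98.9632; S(1,1) = 85.4152
  k=2: S(2,0) = 106.5230; S(2,1) = 91.9400; S(2,2) = 79.3534
  k=3: S(3,0) = 114.6602; S(3,1) = 98.9632; S(3,2) = 85.4152; S(3,3) = 73.7219
  k=4: S(4,0) = 123.4190; S(4,1) = 106.5230; S(4,2) = 91.9400; S(4,3) = 79.3534; S(4,4) = 68.4900
Terminal payoffs V(N, i) = max(K - S_T, 0):
  V(4,0) = 0.000000; V(4,1) = 0.000000; V(4,2) = 0.000000; V(4,3) = 1.796554; V(4,4) = 12.660013
Backward induction: V(k, i) = exp(-r*dt) * [p * V(k+1, i) + (1-p) * V(k+1, i+1)].
  V(3,0) = exp(-r*dt) * [p*0.000000 + (1-p)*0.000000] = 0.000000
  V(3,1) = exp(-r*dt) * [p*0.000000 + (1-p)*0.000000] = 0.000000
  V(3,2) = exp(-r*dt) * [p*0.000000 + (1-p)*1.796554] = 0.877303
  V(3,3) = exp(-r*dt) * [p*1.796554 + (1-p)*12.660013] = 7.094060
  V(2,0) = exp(-r*dt) * [p*0.000000 + (1-p)*0.000000] = 0.000000
  V(2,1) = exp(-r*dt) * [p*0.000000 + (1-p)*0.877303] = 0.428409
  V(2,2) = exp(-r*dt) * [p*0.877303 + (1-p)*7.094060] = 3.909491
  V(1,0) = exp(-r*dt) * [p*0.000000 + (1-p)*0.428409] = 0.209203
  V(1,1) = exp(-r*dt) * [p*0.428409 + (1-p)*3.909491] = 2.126546
  V(0,0) = exp(-r*dt) * [p*0.209203 + (1-p)*2.126546] = 1.144629

Answer: Price = V(0,0) = 1.1446


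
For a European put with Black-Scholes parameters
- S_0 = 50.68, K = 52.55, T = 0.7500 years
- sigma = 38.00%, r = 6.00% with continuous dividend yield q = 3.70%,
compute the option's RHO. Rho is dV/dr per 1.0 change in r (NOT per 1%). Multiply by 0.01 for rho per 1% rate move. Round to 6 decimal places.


d1 = 0.1068592031; d2 = -0.2222304503
phi(d1) = 0.3966710315; exp(-qT) = 0.9726314943; exp(-rT) = 0.9559974818
N(-d2) = 0.5879327546
Rho = -K*T*exp(-rT)*N(-d2) = -52.5500 * 0.7500 * 0.9559974818 * 0.5879327546 = -22.152278

Answer: Rho = -22.152278


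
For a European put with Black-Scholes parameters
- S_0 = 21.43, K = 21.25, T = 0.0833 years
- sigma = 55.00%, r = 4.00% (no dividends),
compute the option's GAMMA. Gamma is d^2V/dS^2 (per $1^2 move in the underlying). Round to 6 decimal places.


d1 = 0.1534969487; d2 = -0.0052426178
phi(d1) = 0.3942700534; exp(-qT) = 1.0000000000; exp(-rT) = 0.9966735450
Gamma = exp(-qT) * phi(d1) / (S * sigma * sqrt(T)) = 1.0000000000 * 0.3942700534 / (21.4300 * 0.5500 * 0.2886173938) = 0.115901

Answer: Gamma = 0.115901


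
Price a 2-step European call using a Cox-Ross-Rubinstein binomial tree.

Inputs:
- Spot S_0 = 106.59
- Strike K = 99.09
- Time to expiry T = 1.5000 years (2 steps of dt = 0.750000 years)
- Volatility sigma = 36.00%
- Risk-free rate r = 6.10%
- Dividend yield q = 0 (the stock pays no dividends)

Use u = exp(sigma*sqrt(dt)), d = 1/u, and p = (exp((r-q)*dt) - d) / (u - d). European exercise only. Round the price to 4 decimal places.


Answer: Price = V(0,0) = 25.8678

Derivation:
dt = T/N = 0.750000
u = exp(sigma*sqrt(dt)) = 1.365839; d = 1/u = 0.732151
p = (exp((r-q)*dt) - d) / (u - d) = 0.496556
Discount per step: exp(-r*dt) = 0.955281
Stock lattice S(k, i) with i counting down-moves:
  k=0: S(0,0) = 106.5900
  k=1: S(1,0) = 145.5848; S(1,1) = 78.0399
  k=2: S(2,0) = 198.8455; S(2,1) = 106.5900; S(2,2) = 57.1370
Terminal payoffs V(N, i) = max(S_T - K, 0):
  V(2,0) = 99.755470; V(2,1) = 7.500000; V(2,2) = 0.000000
Backward induction: V(k, i) = exp(-r*dt) * [p * V(k+1, i) + (1-p) * V(k+1, i+1)].
  V(1,0) = exp(-r*dt) * [p*99.755470 + (1-p)*7.500000] = 50.926046
  V(1,1) = exp(-r*dt) * [p*7.500000 + (1-p)*0.000000] = 3.557630
  V(0,0) = exp(-r*dt) * [p*50.926046 + (1-p)*3.557630] = 25.867774


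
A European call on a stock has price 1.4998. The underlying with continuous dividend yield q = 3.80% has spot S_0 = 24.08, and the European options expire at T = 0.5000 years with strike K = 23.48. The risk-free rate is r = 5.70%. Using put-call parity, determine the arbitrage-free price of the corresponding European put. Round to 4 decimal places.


Put-call parity: C - P = S_0 * exp(-qT) - K * exp(-rT).
S_0 * exp(-qT) = 24.0800 * 0.98117936 = 23.62679904
K * exp(-rT) = 23.4800 * 0.97190229 = 22.82026587
P = C - S*exp(-qT) + K*exp(-rT)
P = 1.4998 - 23.62679904 + 22.82026587 = 0.6933

Answer: Put price = 0.6933


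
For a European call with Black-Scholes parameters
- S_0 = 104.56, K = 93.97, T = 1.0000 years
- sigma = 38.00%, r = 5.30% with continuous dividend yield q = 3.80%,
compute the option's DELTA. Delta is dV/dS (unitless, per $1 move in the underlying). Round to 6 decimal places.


Answer: Delta = 0.669225

Derivation:
d1 = 0.5104881235; d2 = 0.1304881235
phi(d1) = 0.3502046450; exp(-qT) = 0.9627129409; exp(-rT) = 0.9483800125
N(d1) = 0.6951452335
Delta = exp(-qT) * N(d1) = 0.9627129409 * 0.6951452335 = 0.669225


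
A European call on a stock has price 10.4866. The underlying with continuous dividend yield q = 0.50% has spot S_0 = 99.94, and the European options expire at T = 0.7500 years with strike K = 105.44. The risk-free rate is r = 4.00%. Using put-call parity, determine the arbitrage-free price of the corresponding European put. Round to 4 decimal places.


Put-call parity: C - P = S_0 * exp(-qT) - K * exp(-rT).
S_0 * exp(-qT) = 99.9400 * 0.99625702 = 99.56592683
K * exp(-rT) = 105.4400 * 0.97044553 = 102.32377706
P = C - S*exp(-qT) + K*exp(-rT)
P = 10.4866 - 99.56592683 + 102.32377706 = 13.2445

Answer: Put price = 13.2445


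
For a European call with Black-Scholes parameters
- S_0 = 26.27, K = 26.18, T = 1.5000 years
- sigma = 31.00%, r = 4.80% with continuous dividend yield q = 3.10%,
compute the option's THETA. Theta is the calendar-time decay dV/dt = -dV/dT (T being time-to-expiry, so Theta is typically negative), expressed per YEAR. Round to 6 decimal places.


Answer: Theta = -1.283609

Derivation:
d1 = 0.2660378779; d2 = -0.1136330323
phi(d1) = 0.3850713607; exp(-qT) = 0.9545645606; exp(-rT) = 0.9305308958
Theta = -S*exp(-qT)*phi(d1)*sigma/(2*sqrt(T)) - r*K*exp(-rT)*N(d2) + q*S*exp(-qT)*N(d1)
N(d1) = 0.6048949812; N(d2) = 0.4547643505; sqrt(T) = 1.2247448714
Term 1 = -26.2700 * 0.9545645606 * 0.3850713607 * 0.3100 / (2 * 1.2247448714) = -1.2220603896
Term 2 = -0.0480 * 26.1800 * 0.9305308958 * 0.4547643505 = -0.5317752120
Term 3 = 0.0310 * 26.2700 * 0.9545645606 * 0.6048949812 = 0.4702264501
Theta = -1.2220603896 + (-0.5317752120) + (0.4702264501) = -1.283609


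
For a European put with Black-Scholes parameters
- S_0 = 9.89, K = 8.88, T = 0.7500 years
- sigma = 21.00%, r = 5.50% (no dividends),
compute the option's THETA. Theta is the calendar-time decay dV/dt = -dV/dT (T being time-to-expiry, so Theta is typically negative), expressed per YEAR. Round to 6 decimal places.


Answer: Theta = -0.206855

Derivation:
d1 = 0.9100694688; d2 = 0.7282041340
phi(d1) = 0.2636713725; exp(-qT) = 1.0000000000; exp(-rT) = 0.9595892027
Theta = -S*exp(-qT)*phi(d1)*sigma/(2*sqrt(T)) + r*K*exp(-rT)*N(-d2) - q*S*exp(-qT)*N(-d1)
N(-d1) = 0.1813929374; N(-d2) = 0.2332443178; sqrt(T) = 0.8660254038
Term 1 = -9.8900 * 1.0000000000 * 0.2636713725 * 0.2100 / (2 * 0.8660254038) = -0.3161680195
Term 2 = 0.0550 * 8.8800 * 0.9595892027 * 0.2332443178 = 0.1093130672
Term 3 = 0 (no dividend yield, q = 0)
Theta = -0.3161680195 + (0.1093130672) + (0.0000000000) = -0.206855


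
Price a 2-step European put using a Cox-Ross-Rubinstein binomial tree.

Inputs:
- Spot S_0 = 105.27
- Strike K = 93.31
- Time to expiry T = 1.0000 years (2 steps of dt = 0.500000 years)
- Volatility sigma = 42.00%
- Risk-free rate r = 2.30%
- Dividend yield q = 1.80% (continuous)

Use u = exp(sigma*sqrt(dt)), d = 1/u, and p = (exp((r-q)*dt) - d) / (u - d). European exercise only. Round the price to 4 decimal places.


dt = T/N = 0.500000
u = exp(sigma*sqrt(dt)) = 1.345795; d = 1/u = 0.743055
p = (exp((r-q)*dt) - d) / (u - d) = 0.430448
Discount per step: exp(-r*dt) = 0.988566
Stock lattice S(k, i) with i counting down-moves:
  k=0: S(0,0) = 105.2700
  k=1: S(1,0) = 141.6718; S(1,1) = 78.2214
  k=2: S(2,0) = 190.6612; S(2,1) = 105.2700; S(2,2) = 58.1228
Terminal payoffs V(N, i) = max(K - S_T, 0):
  V(2,0) = 0.000000; V(2,1) = 0.000000; V(2,2) = 35.187155
Backward induction: V(k, i) = exp(-r*dt) * [p * V(k+1, i) + (1-p) * V(k+1, i+1)].
  V(1,0) = exp(-r*dt) * [p*0.000000 + (1-p)*0.000000] = 0.000000
  V(1,1) = exp(-r*dt) * [p*0.000000 + (1-p)*35.187155] = 19.811777
  V(0,0) = exp(-r*dt) * [p*0.000000 + (1-p)*19.811777] = 11.154823

Answer: Price = V(0,0) = 11.1548


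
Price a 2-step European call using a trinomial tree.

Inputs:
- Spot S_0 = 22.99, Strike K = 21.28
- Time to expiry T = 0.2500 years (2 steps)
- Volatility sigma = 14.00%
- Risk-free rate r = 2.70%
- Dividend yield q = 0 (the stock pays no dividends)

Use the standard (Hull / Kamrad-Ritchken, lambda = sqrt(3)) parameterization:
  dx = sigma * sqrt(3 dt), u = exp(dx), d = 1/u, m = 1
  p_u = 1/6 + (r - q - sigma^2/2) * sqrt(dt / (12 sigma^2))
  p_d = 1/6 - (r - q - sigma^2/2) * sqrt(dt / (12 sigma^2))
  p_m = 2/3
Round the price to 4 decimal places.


Answer: Price = V(0,0) = 1.9347

Derivation:
dt = T/N = 0.125000; dx = sigma*sqrt(3*dt) = 0.085732
u = exp(dx) = 1.089514; d = 1/u = 0.917840
p_u = 0.179206, p_m = 0.666667, p_d = 0.154128
Discount per step: exp(-r*dt) = 0.996631
Stock lattice S(k, j) with j the centered position index:
  k=0: S(0,+0) = 22.9900
  k=1: S(1,-1) = 21.1011; S(1,+0) = 22.9900; S(1,+1) = 25.0479
  k=2: S(2,-2) = 19.3675; S(2,-1) = 21.1011; S(2,+0) = 22.9900; S(2,+1) = 25.0479; S(2,+2) = 27.2901
Terminal payoffs V(N, j) = max(S_T - K, 0):
  V(2,-2) = 0.000000; V(2,-1) = 0.000000; V(2,+0) = 1.710000; V(2,+1) = 3.767937; V(2,+2) = 6.010090
Backward induction: V(k, j) = exp(-r*dt) * [p_u * V(k+1, j+1) + p_m * V(k+1, j) + p_d * V(k+1, j-1)]
  V(1,-1) = exp(-r*dt) * [p_u*1.710000 + p_m*0.000000 + p_d*0.000000] = 0.305409
  V(1,+0) = exp(-r*dt) * [p_u*3.767937 + p_m*1.710000 + p_d*0.000000] = 1.809120
  V(1,+1) = exp(-r*dt) * [p_u*6.010090 + p_m*3.767937 + p_d*1.710000] = 3.839578
  V(0,+0) = exp(-r*dt) * [p_u*3.839578 + p_m*1.809120 + p_d*0.305409] = 1.934686


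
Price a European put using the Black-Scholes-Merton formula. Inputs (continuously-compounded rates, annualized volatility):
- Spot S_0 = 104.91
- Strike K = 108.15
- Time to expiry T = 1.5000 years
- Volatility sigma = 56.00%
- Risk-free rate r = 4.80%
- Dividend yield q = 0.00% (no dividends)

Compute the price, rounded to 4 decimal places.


Answer: Price = 25.4912

Derivation:
d1 = (ln(S/K) + (r - q + 0.5*sigma^2) * T) / (sigma * sqrt(T)) = 0.40355881
d2 = d1 - sigma * sqrt(T) = -0.28229832
exp(-rT) = 0.93053090; exp(-qT) = 1.00000000
P = K * exp(-rT) * N(-d2) - S_0 * exp(-qT) * N(-d1)
N(-d1) = 0.34326859; N(-d2) = 0.61114261
P = 108.1500 * 0.93053090 * 0.61114261 - 104.9100 * 1.00000000 * 0.34326859 = 25.4912


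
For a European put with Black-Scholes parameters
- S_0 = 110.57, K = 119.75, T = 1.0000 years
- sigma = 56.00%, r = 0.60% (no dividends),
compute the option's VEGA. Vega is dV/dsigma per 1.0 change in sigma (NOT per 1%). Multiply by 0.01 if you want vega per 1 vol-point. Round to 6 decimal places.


Answer: Vega = 43.628703

Derivation:
d1 = 0.1482903005; d2 = -0.4117096995
phi(d1) = 0.3945799334; exp(-qT) = 1.0000000000; exp(-rT) = 0.9940179641
Vega = S * exp(-qT) * phi(d1) * sqrt(T) = 110.5700 * 1.0000000000 * 0.3945799334 * 1.0000000000 = 43.628703


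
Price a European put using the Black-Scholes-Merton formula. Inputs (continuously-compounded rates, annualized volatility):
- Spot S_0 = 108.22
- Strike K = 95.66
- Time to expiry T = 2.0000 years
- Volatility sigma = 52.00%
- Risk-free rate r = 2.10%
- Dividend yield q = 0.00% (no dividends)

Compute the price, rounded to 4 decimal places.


d1 = (ln(S/K) + (r - q + 0.5*sigma^2) * T) / (sigma * sqrt(T)) = 0.59256358
d2 = d1 - sigma * sqrt(T) = -0.14282747
exp(-rT) = 0.95886978; exp(-qT) = 1.00000000
P = K * exp(-rT) * N(-d2) - S_0 * exp(-qT) * N(-d1)
N(-d1) = 0.27673663; N(-d2) = 0.55678678
P = 95.6600 * 0.95886978 * 0.55678678 - 108.2200 * 1.00000000 * 0.27673663 = 21.1231

Answer: Price = 21.1231


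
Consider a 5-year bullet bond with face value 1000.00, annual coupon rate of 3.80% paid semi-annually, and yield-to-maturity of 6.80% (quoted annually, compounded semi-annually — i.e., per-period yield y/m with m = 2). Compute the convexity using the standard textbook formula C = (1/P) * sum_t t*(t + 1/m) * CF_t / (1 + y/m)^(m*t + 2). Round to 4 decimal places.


Answer: Convexity = 22.7799

Derivation:
Coupon per period c = face * coupon_rate / m = 19.000000
Periods per year m = 2; per-period yield y/m = 0.034000
Number of cashflows N = 10
Cashflows (t years, CF_t, discount factor 1/(1+y/m)^(m*t), PV):
  t = 0.5000: CF_t = 19.000000, DF = 0.967118, PV = 18.375242
  t = 1.0000: CF_t = 19.000000, DF = 0.935317, PV = 17.771027
  t = 1.5000: CF_t = 19.000000, DF = 0.904562, PV = 17.186680
  t = 2.0000: CF_t = 19.000000, DF = 0.874818, PV = 16.621547
  t = 2.5000: CF_t = 19.000000, DF = 0.846052, PV = 16.074997
  t = 3.0000: CF_t = 19.000000, DF = 0.818233, PV = 15.546419
  t = 3.5000: CF_t = 19.000000, DF = 0.791327, PV = 15.035221
  t = 4.0000: CF_t = 19.000000, DF = 0.765307, PV = 14.540833
  t = 4.5000: CF_t = 19.000000, DF = 0.740142, PV = 14.062701
  t = 5.0000: CF_t = 1019.000000, DF = 0.715805, PV = 729.405101
Price P = sum_t PV_t = 874.619769
Convexity numerator sum_t t*(t + 1/m) * CF_t / (1+y/m)^(m*t + 2):
  t = 0.5000: term = 8.593340
  t = 1.0000: term = 24.932321
  t = 1.5000: term = 48.224992
  t = 2.0000: term = 77.732095
  t = 2.5000: term = 112.764161
  t = 3.0000: term = 152.678748
  t = 3.5000: term = 196.877818
  t = 4.0000: term = 244.805245
  t = 4.5000: term = 295.944445
  t = 5.0000: term = 18761.191341
Convexity = (1/P) * sum = 19923.744506 / 874.619769 = 22.779893


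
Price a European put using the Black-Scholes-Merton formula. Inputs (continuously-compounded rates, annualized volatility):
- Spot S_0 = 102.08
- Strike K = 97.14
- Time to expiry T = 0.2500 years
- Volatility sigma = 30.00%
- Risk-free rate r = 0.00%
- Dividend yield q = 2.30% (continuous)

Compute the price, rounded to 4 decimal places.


Answer: Price = 4.0118

Derivation:
d1 = (ln(S/K) + (r - q + 0.5*sigma^2) * T) / (sigma * sqrt(T)) = 0.36735722
d2 = d1 - sigma * sqrt(T) = 0.21735722
exp(-rT) = 1.00000000; exp(-qT) = 0.99426650
P = K * exp(-rT) * N(-d2) - S_0 * exp(-qT) * N(-d1)
N(-d1) = 0.35667629; N(-d2) = 0.41396498
P = 97.1400 * 1.00000000 * 0.41396498 - 102.0800 * 0.99426650 * 0.35667629 = 4.0118


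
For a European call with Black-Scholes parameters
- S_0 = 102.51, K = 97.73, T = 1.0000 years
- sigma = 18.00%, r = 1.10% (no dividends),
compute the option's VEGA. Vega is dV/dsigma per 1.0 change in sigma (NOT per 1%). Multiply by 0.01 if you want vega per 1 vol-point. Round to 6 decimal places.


d1 = 0.4163987802; d2 = 0.2363987802
phi(d1) = 0.3658131828; exp(-qT) = 1.0000000000; exp(-rT) = 0.9890602788
Vega = S * exp(-qT) * phi(d1) * sqrt(T) = 102.5100 * 1.0000000000 * 0.3658131828 * 1.0000000000 = 37.499509

Answer: Vega = 37.499509


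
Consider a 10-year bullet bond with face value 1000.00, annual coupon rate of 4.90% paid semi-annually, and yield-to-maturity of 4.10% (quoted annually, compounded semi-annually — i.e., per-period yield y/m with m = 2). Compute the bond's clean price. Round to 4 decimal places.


Answer: Price = 1065.0912

Derivation:
Coupon per period c = face * coupon_rate / m = 24.500000
Periods per year m = 2; per-period yield y/m = 0.020500
Number of cashflows N = 20
Cashflows (t years, CF_t, discount factor 1/(1+y/m)^(m*t), PV):
  t = 0.5000: CF_t = 24.500000, DF = 0.979912, PV = 24.007839
  t = 1.0000: CF_t = 24.500000, DF = 0.960227, PV = 23.525565
  t = 1.5000: CF_t = 24.500000, DF = 0.940938, PV = 23.052979
  t = 2.0000: CF_t = 24.500000, DF = 0.922036, PV = 22.589886
  t = 2.5000: CF_t = 24.500000, DF = 0.903514, PV = 22.136096
  t = 3.0000: CF_t = 24.500000, DF = 0.885364, PV = 21.691422
  t = 3.5000: CF_t = 24.500000, DF = 0.867579, PV = 21.255681
  t = 4.0000: CF_t = 24.500000, DF = 0.850151, PV = 20.828693
  t = 4.5000: CF_t = 24.500000, DF = 0.833073, PV = 20.410282
  t = 5.0000: CF_t = 24.500000, DF = 0.816338, PV = 20.000276
  t = 5.5000: CF_t = 24.500000, DF = 0.799939, PV = 19.598507
  t = 6.0000: CF_t = 24.500000, DF = 0.783870, PV = 19.204808
  t = 6.5000: CF_t = 24.500000, DF = 0.768123, PV = 18.819018
  t = 7.0000: CF_t = 24.500000, DF = 0.752693, PV = 18.440978
  t = 7.5000: CF_t = 24.500000, DF = 0.737573, PV = 18.070532
  t = 8.0000: CF_t = 24.500000, DF = 0.722756, PV = 17.707528
  t = 8.5000: CF_t = 24.500000, DF = 0.708237, PV = 17.351816
  t = 9.0000: CF_t = 24.500000, DF = 0.694010, PV = 17.003249
  t = 9.5000: CF_t = 24.500000, DF = 0.680069, PV = 16.661685
  t = 10.0000: CF_t = 1024.500000, DF = 0.666407, PV = 682.734394
Price P = sum_t PV_t = 1065.091237


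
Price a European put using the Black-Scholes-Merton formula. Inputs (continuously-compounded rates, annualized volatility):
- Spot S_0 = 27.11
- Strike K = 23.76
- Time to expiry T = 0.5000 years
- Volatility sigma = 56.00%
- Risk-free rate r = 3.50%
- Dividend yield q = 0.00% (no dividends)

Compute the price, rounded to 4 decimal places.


d1 = (ln(S/K) + (r - q + 0.5*sigma^2) * T) / (sigma * sqrt(T)) = 0.57527978
d2 = d1 - sigma * sqrt(T) = 0.17929998
exp(-rT) = 0.98265224; exp(-qT) = 1.00000000
P = K * exp(-rT) * N(-d2) - S_0 * exp(-qT) * N(-d1)
N(-d1) = 0.28255105; N(-d2) = 0.42885108
P = 23.7600 * 0.98265224 * 0.42885108 - 27.1100 * 1.00000000 * 0.28255105 = 2.3528

Answer: Price = 2.3528


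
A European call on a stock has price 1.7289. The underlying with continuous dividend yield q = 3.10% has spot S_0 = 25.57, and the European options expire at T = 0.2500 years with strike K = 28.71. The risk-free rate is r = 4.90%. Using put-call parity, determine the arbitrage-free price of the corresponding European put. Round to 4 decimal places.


Put-call parity: C - P = S_0 * exp(-qT) - K * exp(-rT).
S_0 * exp(-qT) = 25.5700 * 0.99227995 = 25.37259842
K * exp(-rT) = 28.7100 * 0.98782473 = 28.36044788
P = C - S*exp(-qT) + K*exp(-rT)
P = 1.7289 - 25.37259842 + 28.36044788 = 4.7167

Answer: Put price = 4.7167


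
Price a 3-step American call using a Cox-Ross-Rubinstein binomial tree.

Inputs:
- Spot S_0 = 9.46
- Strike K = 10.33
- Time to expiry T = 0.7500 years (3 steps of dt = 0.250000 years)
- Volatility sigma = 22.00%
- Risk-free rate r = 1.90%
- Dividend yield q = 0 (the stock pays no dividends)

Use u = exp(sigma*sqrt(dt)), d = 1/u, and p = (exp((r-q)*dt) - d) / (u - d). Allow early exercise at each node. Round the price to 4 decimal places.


Answer: Price = V(0,0) = 0.4204

Derivation:
dt = T/N = 0.250000
u = exp(sigma*sqrt(dt)) = 1.116278; d = 1/u = 0.895834
p = (exp((r-q)*dt) - d) / (u - d) = 0.494126
Discount per step: exp(-r*dt) = 0.995261
Stock lattice S(k, i) with i counting down-moves:
  k=0: S(0,0) = 9.4600
  k=1: S(1,0) = 10.5600; S(1,1) = 8.4746
  k=2: S(2,0) = 11.7879; S(2,1) = 9.4600; S(2,2) = 7.5918
  k=3: S(3,0) = 13.1586; S(3,1) = 10.5600; S(3,2) = 8.4746; S(3,3) = 6.8010
Terminal payoffs V(N, i) = max(S_T - K, 0):
  V(3,0) = 2.828558; V(3,1) = 0.229991; V(3,2) = 0.000000; V(3,3) = 0.000000
Backward induction: V(k, i) = exp(-r*dt) * [p * V(k+1, i) + (1-p) * V(k+1, i+1)]; then take max(V_cont, immediate exercise) for American.
  V(2,0) = exp(-r*dt) * [p*2.828558 + (1-p)*0.229991] = 1.506837; exercise = 1.457886; V(2,0) = max -> 1.506837
  V(2,1) = exp(-r*dt) * [p*0.229991 + (1-p)*0.000000] = 0.113106; exercise = 0.000000; V(2,1) = max -> 0.113106
  V(2,2) = exp(-r*dt) * [p*0.000000 + (1-p)*0.000000] = 0.000000; exercise = 0.000000; V(2,2) = max -> 0.000000
  V(1,0) = exp(-r*dt) * [p*1.506837 + (1-p)*0.113106] = 0.797986; exercise = 0.229991; V(1,0) = max -> 0.797986
  V(1,1) = exp(-r*dt) * [p*0.113106 + (1-p)*0.000000] = 0.055624; exercise = 0.000000; V(1,1) = max -> 0.055624
  V(0,0) = exp(-r*dt) * [p*0.797986 + (1-p)*0.055624] = 0.420443; exercise = 0.000000; V(0,0) = max -> 0.420443


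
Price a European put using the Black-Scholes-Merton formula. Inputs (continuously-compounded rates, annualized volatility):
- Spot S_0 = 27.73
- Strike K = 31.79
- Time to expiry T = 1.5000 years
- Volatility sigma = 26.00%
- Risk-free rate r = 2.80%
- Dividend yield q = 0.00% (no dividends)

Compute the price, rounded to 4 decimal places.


d1 = (ln(S/K) + (r - q + 0.5*sigma^2) * T) / (sigma * sqrt(T)) = -0.13797824
d2 = d1 - sigma * sqrt(T) = -0.45641190
exp(-rT) = 0.95886978; exp(-qT) = 1.00000000
P = K * exp(-rT) * N(-d2) - S_0 * exp(-qT) * N(-d1)
N(-d1) = 0.55487119; N(-d2) = 0.67595310
P = 31.7900 * 0.95886978 * 0.67595310 - 27.7300 * 1.00000000 * 0.55487119 = 5.2181

Answer: Price = 5.2181
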